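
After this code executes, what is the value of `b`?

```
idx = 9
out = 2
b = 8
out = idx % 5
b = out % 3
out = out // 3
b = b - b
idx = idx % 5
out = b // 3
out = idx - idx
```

out = 9%5 = 4
b = 4%3 = 1
out = 4//3 = 1
b = 1-1 = 0
idx = 9%5 = 4
out = 0//3 = 0
out = 4-4 = 0

0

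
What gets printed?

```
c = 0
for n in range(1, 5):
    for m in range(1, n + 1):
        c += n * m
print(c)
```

65

n=1,m=1: c = 0+1 = 1
n=2,m=1: c = 1+2 = 3
n=2,m=2: c = 3+4 = 7
n=3,m=1: c = 7+3 = 10
n=3,m=2: c = 10+6 = 16
n=3,m=3: c = 16+9 = 25
n=4,m=1: c = 25+4 = 29
n=4,m=2: c = 29+8 = 37
n=4,m=3: c = 37+12 = 49
n=4,m=4: c = 49+16 = 65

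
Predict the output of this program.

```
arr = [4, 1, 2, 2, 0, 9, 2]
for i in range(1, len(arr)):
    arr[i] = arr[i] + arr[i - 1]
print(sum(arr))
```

72

i=1: arr[1] = 1+4 = 5 → [4, 5, 2, 2, 0, 9, 2]
i=2: arr[2] = 2+5 = 7 → [4, 5, 7, 2, 0, 9, 2]
i=3: arr[3] = 2+7 = 9 → [4, 5, 7, 9, 0, 9, 2]
i=4: arr[4] = 0+9 = 9 → [4, 5, 7, 9, 9, 9, 2]
i=5: arr[5] = 9+9 = 18 → [4, 5, 7, 9, 9, 18, 2]
i=6: arr[6] = 2+18 = 20 → [4, 5, 7, 9, 9, 18, 20]
sum = 72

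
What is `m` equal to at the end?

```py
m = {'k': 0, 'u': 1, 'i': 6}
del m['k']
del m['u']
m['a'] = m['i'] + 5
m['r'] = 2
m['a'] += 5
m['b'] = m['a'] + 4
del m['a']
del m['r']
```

del 'k' → {'u': 1, 'i': 6}
del 'u' → {'i': 6}
m['a'] = m['i']+5 = 11 → {'i': 6, 'a': 11}
m['r'] = 2 → {'i': 6, 'a': 11, 'r': 2}
m['a'] = 11+5 = 16 → {'i': 6, 'a': 16, 'r': 2}
m['b'] = m['a']+4 = 20 → {'i': 6, 'a': 16, 'r': 2, 'b': 20}
del 'a' → {'i': 6, 'r': 2, 'b': 20}
del 'r' → {'i': 6, 'b': 20}

{'i': 6, 'b': 20}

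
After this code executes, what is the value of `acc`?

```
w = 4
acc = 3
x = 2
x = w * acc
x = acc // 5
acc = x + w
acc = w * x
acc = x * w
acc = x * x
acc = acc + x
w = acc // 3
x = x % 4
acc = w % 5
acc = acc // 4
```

x = 4*3 = 12
x = 3//5 = 0
acc = 0+4 = 4
acc = 4*0 = 0
acc = 0*4 = 0
acc = 0*0 = 0
acc = 0+0 = 0
w = 0//3 = 0
x = 0%4 = 0
acc = 0%5 = 0
acc = 0//4 = 0

0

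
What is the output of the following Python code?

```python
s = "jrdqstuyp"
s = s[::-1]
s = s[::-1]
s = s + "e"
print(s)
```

reverse → 'pyutsqdrj'
reverse → 'jrdqstuyp'
+ 'e' → 'jrdqstuype'

jrdqstuype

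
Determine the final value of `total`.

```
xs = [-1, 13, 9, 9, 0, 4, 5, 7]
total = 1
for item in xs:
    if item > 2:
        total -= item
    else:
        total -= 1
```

-48

item=-1: not >2, total = 1-1 = 0
item=13: >2, total = 0-13 = -13
item=9: >2, total = (-13)-9 = -22
item=9: >2, total = (-22)-9 = -31
item=0: not >2, total = (-31)-1 = -32
item=4: >2, total = (-32)-4 = -36
item=5: >2, total = (-36)-5 = -41
item=7: >2, total = (-41)-7 = -48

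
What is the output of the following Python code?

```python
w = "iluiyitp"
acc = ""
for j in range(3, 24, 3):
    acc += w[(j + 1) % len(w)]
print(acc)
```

ypuiiit

j=3: add w[4]='y' → 'y'
j=6: add w[7]='p' → 'yp'
j=9: add w[2]='u' → 'ypu'
j=12: add w[5]='i' → 'ypui'
j=15: add w[0]='i' → 'ypuii'
j=18: add w[3]='i' → 'ypuiii'
j=21: add w[6]='t' → 'ypuiiit'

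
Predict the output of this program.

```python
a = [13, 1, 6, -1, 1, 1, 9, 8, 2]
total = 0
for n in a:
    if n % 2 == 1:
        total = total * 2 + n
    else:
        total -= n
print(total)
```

n=13: odd, total = 0*2+13 = 13
n=1: odd, total = 13*2+1 = 27
n=6: not odd, total = 27-6 = 21
n=-1: odd, total = 21*2+(-1) = 41
n=1: odd, total = 41*2+1 = 83
n=1: odd, total = 83*2+1 = 167
n=9: odd, total = 167*2+9 = 343
n=8: not odd, total = 343-8 = 335
n=2: not odd, total = 335-2 = 333

333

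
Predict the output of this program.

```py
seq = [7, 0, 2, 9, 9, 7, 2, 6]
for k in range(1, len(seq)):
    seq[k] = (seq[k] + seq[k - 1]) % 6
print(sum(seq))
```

18

k=1: seq[1] = (0+7)%6 = 1 → [7, 1, 2, 9, 9, 7, 2, 6]
k=2: seq[2] = (2+1)%6 = 3 → [7, 1, 3, 9, 9, 7, 2, 6]
k=3: seq[3] = (9+3)%6 = 0 → [7, 1, 3, 0, 9, 7, 2, 6]
k=4: seq[4] = (9+0)%6 = 3 → [7, 1, 3, 0, 3, 7, 2, 6]
k=5: seq[5] = (7+3)%6 = 4 → [7, 1, 3, 0, 3, 4, 2, 6]
k=6: seq[6] = (2+4)%6 = 0 → [7, 1, 3, 0, 3, 4, 0, 6]
k=7: seq[7] = (6+0)%6 = 0 → [7, 1, 3, 0, 3, 4, 0, 0]
sum = 18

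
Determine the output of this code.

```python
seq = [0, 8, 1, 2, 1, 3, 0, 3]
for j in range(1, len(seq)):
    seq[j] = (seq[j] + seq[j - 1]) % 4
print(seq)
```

[0, 0, 1, 3, 0, 3, 3, 2]

j=1: seq[1] = (8+0)%4 = 0 → [0, 0, 1, 2, 1, 3, 0, 3]
j=2: seq[2] = (1+0)%4 = 1 → [0, 0, 1, 2, 1, 3, 0, 3]
j=3: seq[3] = (2+1)%4 = 3 → [0, 0, 1, 3, 1, 3, 0, 3]
j=4: seq[4] = (1+3)%4 = 0 → [0, 0, 1, 3, 0, 3, 0, 3]
j=5: seq[5] = (3+0)%4 = 3 → [0, 0, 1, 3, 0, 3, 0, 3]
j=6: seq[6] = (0+3)%4 = 3 → [0, 0, 1, 3, 0, 3, 3, 3]
j=7: seq[7] = (3+3)%4 = 2 → [0, 0, 1, 3, 0, 3, 3, 2]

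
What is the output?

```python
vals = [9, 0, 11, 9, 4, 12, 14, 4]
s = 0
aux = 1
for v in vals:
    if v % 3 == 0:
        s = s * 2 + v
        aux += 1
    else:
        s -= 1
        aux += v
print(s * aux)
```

3572

v=9: %3==0, s = 0*2+9 = 9; aux=2
v=0: %3==0, s = 9*2+0 = 18; aux=3
v=11: not %3==0, s = 18-1 = 17; aux=14
v=9: %3==0, s = 17*2+9 = 43; aux=15
v=4: not %3==0, s = 43-1 = 42; aux=19
v=12: %3==0, s = 42*2+12 = 96; aux=20
v=14: not %3==0, s = 96-1 = 95; aux=34
v=4: not %3==0, s = 95-1 = 94; aux=38
s*aux = 94*38 = 3572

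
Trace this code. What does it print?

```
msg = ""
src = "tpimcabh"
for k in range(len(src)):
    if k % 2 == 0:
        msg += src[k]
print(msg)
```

k=0: add 't' → 't'
k=1: skip
k=2: add 'i' → 'ti'
k=3: skip
k=4: add 'c' → 'tic'
k=5: skip
k=6: add 'b' → 'ticb'
k=7: skip

ticb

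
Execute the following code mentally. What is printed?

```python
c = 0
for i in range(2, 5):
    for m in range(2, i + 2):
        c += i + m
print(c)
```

57

i=2,m=2: c = 0+4 = 4
i=2,m=3: c = 4+5 = 9
i=3,m=2: c = 9+5 = 14
i=3,m=3: c = 14+6 = 20
i=3,m=4: c = 20+7 = 27
i=4,m=2: c = 27+6 = 33
i=4,m=3: c = 33+7 = 40
i=4,m=4: c = 40+8 = 48
i=4,m=5: c = 48+9 = 57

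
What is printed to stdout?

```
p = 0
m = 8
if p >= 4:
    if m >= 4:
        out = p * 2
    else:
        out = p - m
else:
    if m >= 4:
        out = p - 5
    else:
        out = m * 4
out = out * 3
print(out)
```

-15

p=0, m=8
p >= 4 is False; m >= 4 is True
→ out = p - 5 = -5
out = (-5)*3 = -15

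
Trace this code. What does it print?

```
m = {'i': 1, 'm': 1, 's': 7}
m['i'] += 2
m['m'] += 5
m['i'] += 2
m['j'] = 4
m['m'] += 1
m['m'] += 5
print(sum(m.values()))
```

m['i'] = 1+2 = 3 → {'i': 3, 'm': 1, 's': 7}
m['m'] = 1+5 = 6 → {'i': 3, 'm': 6, 's': 7}
m['i'] = 3+2 = 5 → {'i': 5, 'm': 6, 's': 7}
m['j'] = 4 → {'i': 5, 'm': 6, 's': 7, 'j': 4}
m['m'] = 6+1 = 7 → {'i': 5, 'm': 7, 's': 7, 'j': 4}
m['m'] = 7+5 = 12 → {'i': 5, 'm': 12, 's': 7, 'j': 4}
sum of values = 28

28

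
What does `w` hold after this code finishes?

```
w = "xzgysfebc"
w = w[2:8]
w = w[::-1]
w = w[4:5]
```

'y'

slice [2:8] → 'gysfeb'
reverse → 'befsyg'
slice [4:5] → 'y'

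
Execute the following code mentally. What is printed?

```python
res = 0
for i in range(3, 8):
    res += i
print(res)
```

25

i=3: res = 0+3 = 3
i=4: res = 3+4 = 7
i=5: res = 7+5 = 12
i=6: res = 12+6 = 18
i=7: res = 18+7 = 25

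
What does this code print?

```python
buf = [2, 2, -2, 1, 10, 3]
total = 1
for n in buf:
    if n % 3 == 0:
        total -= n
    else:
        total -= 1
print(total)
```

n=2: not %3==0, total = 1-1 = 0
n=2: not %3==0, total = 0-1 = -1
n=-2: not %3==0, total = (-1)-1 = -2
n=1: not %3==0, total = (-2)-1 = -3
n=10: not %3==0, total = (-3)-1 = -4
n=3: %3==0, total = (-4)-3 = -7

-7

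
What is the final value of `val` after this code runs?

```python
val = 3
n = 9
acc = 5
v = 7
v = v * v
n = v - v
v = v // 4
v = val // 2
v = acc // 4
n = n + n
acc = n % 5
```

3

v = 7*7 = 49
n = 49-49 = 0
v = 49//4 = 12
v = 3//2 = 1
v = 5//4 = 1
n = 0+0 = 0
acc = 0%5 = 0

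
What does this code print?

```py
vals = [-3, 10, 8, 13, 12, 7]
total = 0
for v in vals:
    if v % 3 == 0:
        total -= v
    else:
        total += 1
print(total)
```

-5

v=-3: %3==0, total = 0-(-3) = 3
v=10: not %3==0, total = 3+1 = 4
v=8: not %3==0, total = 4+1 = 5
v=13: not %3==0, total = 5+1 = 6
v=12: %3==0, total = 6-12 = -6
v=7: not %3==0, total = (-6)+1 = -5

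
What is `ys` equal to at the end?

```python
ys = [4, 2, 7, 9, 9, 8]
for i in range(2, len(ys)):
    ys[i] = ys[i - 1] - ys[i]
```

i=2: ys[2] = 2-7 = -5 → [4, 2, -5, 9, 9, 8]
i=3: ys[3] = (-5)-9 = -14 → [4, 2, -5, -14, 9, 8]
i=4: ys[4] = (-14)-9 = -23 → [4, 2, -5, -14, -23, 8]
i=5: ys[5] = (-23)-8 = -31 → [4, 2, -5, -14, -23, -31]

[4, 2, -5, -14, -23, -31]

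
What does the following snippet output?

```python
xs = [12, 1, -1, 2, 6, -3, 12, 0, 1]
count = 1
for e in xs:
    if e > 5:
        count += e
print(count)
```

e=12: >5, count = 1+12 = 13
e=1: not >5
e=-1: not >5
e=2: not >5
e=6: >5, count = 13+6 = 19
e=-3: not >5
e=12: >5, count = 19+12 = 31
e=0: not >5
e=1: not >5

31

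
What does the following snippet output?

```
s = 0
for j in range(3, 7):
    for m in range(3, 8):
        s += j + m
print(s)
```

190

j=3,m=3: s = 0+6 = 6
j=3,m=4: s = 6+7 = 13
j=3,m=5: s = 13+8 = 21
j=3,m=6: s = 21+9 = 30
j=3,m=7: s = 30+10 = 40
j=4,m=3: s = 40+7 = 47
j=4,m=4: s = 47+8 = 55
j=4,m=5: s = 55+9 = 64
j=4,m=6: s = 64+10 = 74
j=4,m=7: s = 74+11 = 85
j=5,m=3: s = 85+8 = 93
j=5,m=4: s = 93+9 = 102
j=5,m=5: s = 102+10 = 112
j=5,m=6: s = 112+11 = 123
j=5,m=7: s = 123+12 = 135
j=6,m=3: s = 135+9 = 144
j=6,m=4: s = 144+10 = 154
j=6,m=5: s = 154+11 = 165
j=6,m=6: s = 165+12 = 177
j=6,m=7: s = 177+13 = 190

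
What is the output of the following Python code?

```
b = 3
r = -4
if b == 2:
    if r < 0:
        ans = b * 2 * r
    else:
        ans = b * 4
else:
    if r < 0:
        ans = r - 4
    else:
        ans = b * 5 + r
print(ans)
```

b=3, r=-4
b == 2 is False; r < 0 is True
→ ans = r - 4 = -8

-8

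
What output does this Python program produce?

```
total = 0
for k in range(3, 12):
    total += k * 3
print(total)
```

k=3: total = 0+3*3 = 9
k=4: total = 9+4*3 = 21
k=5: total = 21+5*3 = 36
k=6: total = 36+6*3 = 54
k=7: total = 54+7*3 = 75
k=8: total = 75+8*3 = 99
k=9: total = 99+9*3 = 126
k=10: total = 126+10*3 = 156
k=11: total = 156+11*3 = 189

189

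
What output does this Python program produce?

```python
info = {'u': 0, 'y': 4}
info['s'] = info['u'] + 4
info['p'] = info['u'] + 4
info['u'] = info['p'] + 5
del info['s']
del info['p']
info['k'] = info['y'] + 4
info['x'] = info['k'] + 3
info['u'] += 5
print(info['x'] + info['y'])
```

15

info['s'] = info['u']+4 = 4 → {'u': 0, 'y': 4, 's': 4}
info['p'] = info['u']+4 = 4 → {'u': 0, 'y': 4, 's': 4, 'p': 4}
info['u'] = info['p']+5 = 9 → {'u': 9, 'y': 4, 's': 4, 'p': 4}
del 's' → {'u': 9, 'y': 4, 'p': 4}
del 'p' → {'u': 9, 'y': 4}
info['k'] = info['y']+4 = 8 → {'u': 9, 'y': 4, 'k': 8}
info['x'] = info['k']+3 = 11 → {'u': 9, 'y': 4, 'k': 8, 'x': 11}
info['u'] = 9+5 = 14 → {'u': 14, 'y': 4, 'k': 8, 'x': 11}
info['x']+info['y'] = 11+4 = 15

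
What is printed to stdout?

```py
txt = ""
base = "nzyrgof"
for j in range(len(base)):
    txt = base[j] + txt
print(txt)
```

fogryzn

j=0: prepend 'n' → 'n'
j=1: prepend 'z' → 'zn'
j=2: prepend 'y' → 'yzn'
j=3: prepend 'r' → 'ryzn'
j=4: prepend 'g' → 'gryzn'
j=5: prepend 'o' → 'ogryzn'
j=6: prepend 'f' → 'fogryzn'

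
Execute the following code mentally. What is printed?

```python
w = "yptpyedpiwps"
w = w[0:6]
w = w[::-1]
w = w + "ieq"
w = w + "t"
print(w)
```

slice [0:6] → 'yptpye'
reverse → 'eyptpy'
+ 'ieq' → 'eyptpyieq'
+ 't' → 'eyptpyieqt'

eyptpyieqt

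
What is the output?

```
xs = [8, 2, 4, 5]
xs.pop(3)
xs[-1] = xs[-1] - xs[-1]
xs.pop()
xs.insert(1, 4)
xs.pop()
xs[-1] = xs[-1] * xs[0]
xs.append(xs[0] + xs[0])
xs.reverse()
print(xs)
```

pop(3) removes 5 → [8, 2, 4]
xs[-1] = xs[-1]-xs[-1] = 4-4 = 0 → [8, 2, 0]
pop() removes 0 → [8, 2]
insert 4 at 1 → [8, 4, 2]
pop() removes 2 → [8, 4]
xs[-1] = xs[-1]*xs[0] = 4*8 = 32 → [8, 32]
append xs[0]+xs[0] = 8+8 = 16 → [8, 32, 16]
reverse → [16, 32, 8]

[16, 32, 8]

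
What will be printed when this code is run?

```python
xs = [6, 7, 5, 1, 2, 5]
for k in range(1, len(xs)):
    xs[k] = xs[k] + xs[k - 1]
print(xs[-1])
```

k=1: xs[1] = 7+6 = 13 → [6, 13, 5, 1, 2, 5]
k=2: xs[2] = 5+13 = 18 → [6, 13, 18, 1, 2, 5]
k=3: xs[3] = 1+18 = 19 → [6, 13, 18, 19, 2, 5]
k=4: xs[4] = 2+19 = 21 → [6, 13, 18, 19, 21, 5]
k=5: xs[5] = 5+21 = 26 → [6, 13, 18, 19, 21, 26]

26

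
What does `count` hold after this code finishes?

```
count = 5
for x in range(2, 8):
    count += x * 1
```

x=2: count = 5+2*1 = 7
x=3: count = 7+3*1 = 10
x=4: count = 10+4*1 = 14
x=5: count = 14+5*1 = 19
x=6: count = 19+6*1 = 25
x=7: count = 25+7*1 = 32

32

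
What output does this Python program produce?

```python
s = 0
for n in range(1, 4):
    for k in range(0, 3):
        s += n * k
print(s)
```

n=1,k=0: s = 0+0 = 0
n=1,k=1: s = 0+1 = 1
n=1,k=2: s = 1+2 = 3
n=2,k=0: s = 3+0 = 3
n=2,k=1: s = 3+2 = 5
n=2,k=2: s = 5+4 = 9
n=3,k=0: s = 9+0 = 9
n=3,k=1: s = 9+3 = 12
n=3,k=2: s = 12+6 = 18

18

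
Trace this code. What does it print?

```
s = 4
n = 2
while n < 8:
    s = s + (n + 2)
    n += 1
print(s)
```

n=2: s = 4+4 = 8
n=3: s = 8+5 = 13
n=4: s = 13+6 = 19
n=5: s = 19+7 = 26
n=6: s = 26+8 = 34
n=7: s = 34+9 = 43

43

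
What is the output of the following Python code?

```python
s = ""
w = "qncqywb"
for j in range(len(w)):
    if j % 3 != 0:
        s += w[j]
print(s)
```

j=0: skip
j=1: add 'n' → 'n'
j=2: add 'c' → 'nc'
j=3: skip
j=4: add 'y' → 'ncy'
j=5: add 'w' → 'ncyw'
j=6: skip

ncyw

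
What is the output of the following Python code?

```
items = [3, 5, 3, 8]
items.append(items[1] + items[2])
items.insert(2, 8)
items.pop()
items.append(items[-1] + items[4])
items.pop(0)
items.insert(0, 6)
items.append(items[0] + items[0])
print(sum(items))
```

58

append items[1]+items[2] = 5+3 = 8 → [3, 5, 3, 8, 8]
insert 8 at 2 → [3, 5, 8, 3, 8, 8]
pop() removes 8 → [3, 5, 8, 3, 8]
append items[-1]+items[4] = 8+8 = 16 → [3, 5, 8, 3, 8, 16]
pop(0) removes 3 → [5, 8, 3, 8, 16]
insert 6 at 0 → [6, 5, 8, 3, 8, 16]
append items[0]+items[0] = 6+6 = 12 → [6, 5, 8, 3, 8, 16, 12]
sum = 58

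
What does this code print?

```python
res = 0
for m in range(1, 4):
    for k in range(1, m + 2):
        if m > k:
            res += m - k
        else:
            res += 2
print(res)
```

m=1,k=1: not 1>1, res = 0+2 = 2
m=1,k=2: not 1>2, res = 2+2 = 4
m=2,k=1: 2>1, res = 4+1 = 5
m=2,k=2: not 2>2, res = 5+2 = 7
m=2,k=3: not 2>3, res = 7+2 = 9
m=3,k=1: 3>1, res = 9+2 = 11
m=3,k=2: 3>2, res = 11+1 = 12
m=3,k=3: not 3>3, res = 12+2 = 14
m=3,k=4: not 3>4, res = 14+2 = 16

16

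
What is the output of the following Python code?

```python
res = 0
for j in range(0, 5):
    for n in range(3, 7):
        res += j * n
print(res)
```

180

j=0,n=3: res = 0+0 = 0
j=0,n=4: res = 0+0 = 0
j=0,n=5: res = 0+0 = 0
j=0,n=6: res = 0+0 = 0
j=1,n=3: res = 0+3 = 3
j=1,n=4: res = 3+4 = 7
j=1,n=5: res = 7+5 = 12
j=1,n=6: res = 12+6 = 18
j=2,n=3: res = 18+6 = 24
j=2,n=4: res = 24+8 = 32
j=2,n=5: res = 32+10 = 42
j=2,n=6: res = 42+12 = 54
j=3,n=3: res = 54+9 = 63
j=3,n=4: res = 63+12 = 75
j=3,n=5: res = 75+15 = 90
j=3,n=6: res = 90+18 = 108
j=4,n=3: res = 108+12 = 120
j=4,n=4: res = 120+16 = 136
j=4,n=5: res = 136+20 = 156
j=4,n=6: res = 156+24 = 180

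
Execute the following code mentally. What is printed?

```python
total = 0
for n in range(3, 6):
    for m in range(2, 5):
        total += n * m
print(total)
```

n=3,m=2: total = 0+6 = 6
n=3,m=3: total = 6+9 = 15
n=3,m=4: total = 15+12 = 27
n=4,m=2: total = 27+8 = 35
n=4,m=3: total = 35+12 = 47
n=4,m=4: total = 47+16 = 63
n=5,m=2: total = 63+10 = 73
n=5,m=3: total = 73+15 = 88
n=5,m=4: total = 88+20 = 108

108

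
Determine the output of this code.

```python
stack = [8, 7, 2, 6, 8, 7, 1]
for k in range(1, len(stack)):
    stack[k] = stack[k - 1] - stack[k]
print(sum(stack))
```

k=1: stack[1] = 8-7 = 1 → [8, 1, 2, 6, 8, 7, 1]
k=2: stack[2] = 1-2 = -1 → [8, 1, -1, 6, 8, 7, 1]
k=3: stack[3] = (-1)-6 = -7 → [8, 1, -1, -7, 8, 7, 1]
k=4: stack[4] = (-7)-8 = -15 → [8, 1, -1, -7, -15, 7, 1]
k=5: stack[5] = (-15)-7 = -22 → [8, 1, -1, -7, -15, -22, 1]
k=6: stack[6] = (-22)-1 = -23 → [8, 1, -1, -7, -15, -22, -23]
sum = -59

-59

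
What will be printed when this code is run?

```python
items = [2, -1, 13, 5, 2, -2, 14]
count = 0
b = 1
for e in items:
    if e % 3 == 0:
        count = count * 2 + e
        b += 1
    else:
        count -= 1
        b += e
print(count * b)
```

-238

e=2: not %3==0, count = 0-1 = -1; b=3
e=-1: not %3==0, count = (-1)-1 = -2; b=2
e=13: not %3==0, count = (-2)-1 = -3; b=15
e=5: not %3==0, count = (-3)-1 = -4; b=20
e=2: not %3==0, count = (-4)-1 = -5; b=22
e=-2: not %3==0, count = (-5)-1 = -6; b=20
e=14: not %3==0, count = (-6)-1 = -7; b=34
count*b = (-7)*34 = -238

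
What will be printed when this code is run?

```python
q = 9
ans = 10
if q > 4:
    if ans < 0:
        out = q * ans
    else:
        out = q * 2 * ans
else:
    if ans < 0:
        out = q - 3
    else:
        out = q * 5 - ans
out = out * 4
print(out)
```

720

q=9, ans=10
q > 4 is True; ans < 0 is False
→ out = q * 2 * ans = 180
out = 180*4 = 720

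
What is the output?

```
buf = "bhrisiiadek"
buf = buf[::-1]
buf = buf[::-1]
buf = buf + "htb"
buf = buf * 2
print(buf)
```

bhrisiiadekhtbbhrisiiadekhtb

reverse → 'kedaiisirhb'
reverse → 'bhrisiiadek'
+ 'htb' → 'bhrisiiadekhtb'
repeat ×2 → 'bhrisiiadekhtbbhrisiiadekhtb'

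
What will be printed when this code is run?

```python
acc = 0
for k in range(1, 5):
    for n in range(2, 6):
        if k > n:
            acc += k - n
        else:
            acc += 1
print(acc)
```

k=1,n=2: not 1>2, acc = 0+1 = 1
k=1,n=3: not 1>3, acc = 1+1 = 2
k=1,n=4: not 1>4, acc = 2+1 = 3
k=1,n=5: not 1>5, acc = 3+1 = 4
k=2,n=2: not 2>2, acc = 4+1 = 5
k=2,n=3: not 2>3, acc = 5+1 = 6
k=2,n=4: not 2>4, acc = 6+1 = 7
k=2,n=5: not 2>5, acc = 7+1 = 8
k=3,n=2: 3>2, acc = 8+1 = 9
k=3,n=3: not 3>3, acc = 9+1 = 10
k=3,n=4: not 3>4, acc = 10+1 = 11
k=3,n=5: not 3>5, acc = 11+1 = 12
k=4,n=2: 4>2, acc = 12+2 = 14
k=4,n=3: 4>3, acc = 14+1 = 15
k=4,n=4: not 4>4, acc = 15+1 = 16
k=4,n=5: not 4>5, acc = 16+1 = 17

17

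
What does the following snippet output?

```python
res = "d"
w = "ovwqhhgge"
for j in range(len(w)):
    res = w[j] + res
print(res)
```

j=0: prepend 'o' → 'od'
j=1: prepend 'v' → 'vod'
j=2: prepend 'w' → 'wvod'
j=3: prepend 'q' → 'qwvod'
j=4: prepend 'h' → 'hqwvod'
j=5: prepend 'h' → 'hhqwvod'
j=6: prepend 'g' → 'ghhqwvod'
j=7: prepend 'g' → 'gghhqwvod'
j=8: prepend 'e' → 'egghhqwvod'

egghhqwvod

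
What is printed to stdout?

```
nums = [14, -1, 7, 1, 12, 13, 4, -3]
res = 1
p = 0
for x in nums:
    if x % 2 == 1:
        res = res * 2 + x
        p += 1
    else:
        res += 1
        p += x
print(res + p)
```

172

x=14: not odd, res = 1+1 = 2; p=14
x=-1: odd, res = 2*2+(-1) = 3; p=15
x=7: odd, res = 3*2+7 = 13; p=16
x=1: odd, res = 13*2+1 = 27; p=17
x=12: not odd, res = 27+1 = 28; p=29
x=13: odd, res = 28*2+13 = 69; p=30
x=4: not odd, res = 69+1 = 70; p=34
x=-3: odd, res = 70*2+(-3) = 137; p=35
res+p = 137+35 = 172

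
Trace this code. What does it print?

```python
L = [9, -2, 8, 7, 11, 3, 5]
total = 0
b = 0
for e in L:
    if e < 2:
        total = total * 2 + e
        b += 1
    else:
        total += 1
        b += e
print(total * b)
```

e=9: not <2, total = 0+1 = 1; b=9
e=-2: <2, total = 1*2+(-2) = 0; b=10
e=8: not <2, total = 0+1 = 1; b=18
e=7: not <2, total = 1+1 = 2; b=25
e=11: not <2, total = 2+1 = 3; b=36
e=3: not <2, total = 3+1 = 4; b=39
e=5: not <2, total = 4+1 = 5; b=44
total*b = 5*44 = 220

220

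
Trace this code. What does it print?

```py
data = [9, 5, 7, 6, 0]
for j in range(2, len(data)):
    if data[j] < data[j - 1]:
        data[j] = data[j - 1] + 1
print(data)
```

j=2: 7>=5, unchanged → [9, 5, 7, 6, 0]
j=3: 6<7, data[3] = 7+1 = 8 → [9, 5, 7, 8, 0]
j=4: 0<8, data[4] = 8+1 = 9 → [9, 5, 7, 8, 9]

[9, 5, 7, 8, 9]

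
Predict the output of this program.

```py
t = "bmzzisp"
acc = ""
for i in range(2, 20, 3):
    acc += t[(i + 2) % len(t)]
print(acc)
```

i=2: add t[4]='i' → 'i'
i=5: add t[0]='b' → 'ib'
i=8: add t[3]='z' → 'ibz'
i=11: add t[6]='p' → 'ibzp'
i=14: add t[2]='z' → 'ibzpz'
i=17: add t[5]='s' → 'ibzpzs'

ibzpzs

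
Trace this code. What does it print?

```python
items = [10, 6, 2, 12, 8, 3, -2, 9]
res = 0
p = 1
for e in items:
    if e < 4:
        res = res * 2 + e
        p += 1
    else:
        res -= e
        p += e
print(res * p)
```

e=10: not <4, res = 0-10 = -10; p=11
e=6: not <4, res = (-10)-6 = -16; p=17
e=2: <4, res = (-16)*2+2 = -30; p=18
e=12: not <4, res = (-30)-12 = -42; p=30
e=8: not <4, res = (-42)-8 = -50; p=38
e=3: <4, res = (-50)*2+3 = -97; p=39
e=-2: <4, res = (-97)*2+(-2) = -196; p=40
e=9: not <4, res = (-196)-9 = -205; p=49
res*p = (-205)*49 = -10045

-10045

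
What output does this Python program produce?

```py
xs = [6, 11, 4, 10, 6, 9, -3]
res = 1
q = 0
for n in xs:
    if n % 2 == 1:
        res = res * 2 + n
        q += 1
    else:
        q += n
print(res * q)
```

n=6: not odd; q=6
n=11: odd, res = 1*2+11 = 13; q=7
n=4: not odd; q=11
n=10: not odd; q=21
n=6: not odd; q=27
n=9: odd, res = 13*2+9 = 35; q=28
n=-3: odd, res = 35*2+(-3) = 67; q=29
res*q = 67*29 = 1943

1943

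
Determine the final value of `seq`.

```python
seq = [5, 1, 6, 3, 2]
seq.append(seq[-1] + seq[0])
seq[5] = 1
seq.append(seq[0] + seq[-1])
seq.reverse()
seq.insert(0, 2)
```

[2, 6, 1, 2, 3, 6, 1, 5]

append seq[-1]+seq[0] = 2+5 = 7 → [5, 1, 6, 3, 2, 7]
seq[5] = 1 → [5, 1, 6, 3, 2, 1]
append seq[0]+seq[-1] = 5+1 = 6 → [5, 1, 6, 3, 2, 1, 6]
reverse → [6, 1, 2, 3, 6, 1, 5]
insert 2 at 0 → [2, 6, 1, 2, 3, 6, 1, 5]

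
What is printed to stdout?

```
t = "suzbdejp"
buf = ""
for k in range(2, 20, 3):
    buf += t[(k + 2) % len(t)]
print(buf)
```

dpzesb

k=2: add t[4]='d' → 'd'
k=5: add t[7]='p' → 'dp'
k=8: add t[2]='z' → 'dpz'
k=11: add t[5]='e' → 'dpze'
k=14: add t[0]='s' → 'dpzes'
k=17: add t[3]='b' → 'dpzesb'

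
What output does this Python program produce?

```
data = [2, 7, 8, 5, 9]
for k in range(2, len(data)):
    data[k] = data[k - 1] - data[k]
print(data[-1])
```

-15

k=2: data[2] = 7-8 = -1 → [2, 7, -1, 5, 9]
k=3: data[3] = (-1)-5 = -6 → [2, 7, -1, -6, 9]
k=4: data[4] = (-6)-9 = -15 → [2, 7, -1, -6, -15]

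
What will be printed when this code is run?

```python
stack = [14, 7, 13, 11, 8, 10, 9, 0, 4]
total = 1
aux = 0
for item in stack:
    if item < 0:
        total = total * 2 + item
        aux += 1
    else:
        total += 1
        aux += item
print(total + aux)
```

item=14: not <0, total = 1+1 = 2; aux=14
item=7: not <0, total = 2+1 = 3; aux=21
item=13: not <0, total = 3+1 = 4; aux=34
item=11: not <0, total = 4+1 = 5; aux=45
item=8: not <0, total = 5+1 = 6; aux=53
item=10: not <0, total = 6+1 = 7; aux=63
item=9: not <0, total = 7+1 = 8; aux=72
item=0: not <0, total = 8+1 = 9; aux=72
item=4: not <0, total = 9+1 = 10; aux=76
total+aux = 10+76 = 86

86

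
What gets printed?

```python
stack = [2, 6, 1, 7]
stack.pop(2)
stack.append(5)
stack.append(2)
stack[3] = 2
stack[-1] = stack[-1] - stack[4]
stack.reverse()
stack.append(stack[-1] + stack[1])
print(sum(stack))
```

21

pop(2) removes 1 → [2, 6, 7]
append 5 → [2, 6, 7, 5]
append 2 → [2, 6, 7, 5, 2]
stack[3] = 2 → [2, 6, 7, 2, 2]
stack[-1] = stack[-1]-stack[4] = 2-2 = 0 → [2, 6, 7, 2, 0]
reverse → [0, 2, 7, 6, 2]
append stack[-1]+stack[1] = 2+2 = 4 → [0, 2, 7, 6, 2, 4]
sum = 21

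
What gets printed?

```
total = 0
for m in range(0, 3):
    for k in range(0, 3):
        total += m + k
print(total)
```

18

m=0,k=0: total = 0+0 = 0
m=0,k=1: total = 0+1 = 1
m=0,k=2: total = 1+2 = 3
m=1,k=0: total = 3+1 = 4
m=1,k=1: total = 4+2 = 6
m=1,k=2: total = 6+3 = 9
m=2,k=0: total = 9+2 = 11
m=2,k=1: total = 11+3 = 14
m=2,k=2: total = 14+4 = 18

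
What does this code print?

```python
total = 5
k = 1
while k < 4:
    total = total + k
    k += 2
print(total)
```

9

k=1: total = 5+1 = 6
k=3: total = 6+3 = 9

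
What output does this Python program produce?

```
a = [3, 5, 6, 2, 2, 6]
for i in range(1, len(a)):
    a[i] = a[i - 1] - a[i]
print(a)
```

[3, -2, -8, -10, -12, -18]

i=1: a[1] = 3-5 = -2 → [3, -2, 6, 2, 2, 6]
i=2: a[2] = (-2)-6 = -8 → [3, -2, -8, 2, 2, 6]
i=3: a[3] = (-8)-2 = -10 → [3, -2, -8, -10, 2, 6]
i=4: a[4] = (-10)-2 = -12 → [3, -2, -8, -10, -12, 6]
i=5: a[5] = (-12)-6 = -18 → [3, -2, -8, -10, -12, -18]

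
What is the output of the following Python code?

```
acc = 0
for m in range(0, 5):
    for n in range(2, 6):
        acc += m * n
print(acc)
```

m=0,n=2: acc = 0+0 = 0
m=0,n=3: acc = 0+0 = 0
m=0,n=4: acc = 0+0 = 0
m=0,n=5: acc = 0+0 = 0
m=1,n=2: acc = 0+2 = 2
m=1,n=3: acc = 2+3 = 5
m=1,n=4: acc = 5+4 = 9
m=1,n=5: acc = 9+5 = 14
m=2,n=2: acc = 14+4 = 18
m=2,n=3: acc = 18+6 = 24
m=2,n=4: acc = 24+8 = 32
m=2,n=5: acc = 32+10 = 42
m=3,n=2: acc = 42+6 = 48
m=3,n=3: acc = 48+9 = 57
m=3,n=4: acc = 57+12 = 69
m=3,n=5: acc = 69+15 = 84
m=4,n=2: acc = 84+8 = 92
m=4,n=3: acc = 92+12 = 104
m=4,n=4: acc = 104+16 = 120
m=4,n=5: acc = 120+20 = 140

140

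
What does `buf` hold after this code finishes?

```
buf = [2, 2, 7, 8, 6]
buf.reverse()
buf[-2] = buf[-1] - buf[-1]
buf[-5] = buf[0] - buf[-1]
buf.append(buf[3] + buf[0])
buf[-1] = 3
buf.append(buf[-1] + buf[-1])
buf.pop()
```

[4, 8, 7, 0, 2, 3]

reverse → [6, 8, 7, 2, 2]
buf[-2] = buf[-1]-buf[-1] = 2-2 = 0 → [6, 8, 7, 0, 2]
buf[-5] = buf[0]-buf[-1] = 6-2 = 4 → [4, 8, 7, 0, 2]
append buf[3]+buf[0] = 0+4 = 4 → [4, 8, 7, 0, 2, 4]
buf[-1] = 3 → [4, 8, 7, 0, 2, 3]
append buf[-1]+buf[-1] = 3+3 = 6 → [4, 8, 7, 0, 2, 3, 6]
pop() removes 6 → [4, 8, 7, 0, 2, 3]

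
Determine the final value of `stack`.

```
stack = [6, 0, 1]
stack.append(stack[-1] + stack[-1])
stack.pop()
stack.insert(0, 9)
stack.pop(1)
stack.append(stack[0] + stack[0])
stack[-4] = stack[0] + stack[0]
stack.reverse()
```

[18, 1, 0, 18]

append stack[-1]+stack[-1] = 1+1 = 2 → [6, 0, 1, 2]
pop() removes 2 → [6, 0, 1]
insert 9 at 0 → [9, 6, 0, 1]
pop(1) removes 6 → [9, 0, 1]
append stack[0]+stack[0] = 9+9 = 18 → [9, 0, 1, 18]
stack[-4] = stack[0]+stack[0] = 9+9 = 18 → [18, 0, 1, 18]
reverse → [18, 1, 0, 18]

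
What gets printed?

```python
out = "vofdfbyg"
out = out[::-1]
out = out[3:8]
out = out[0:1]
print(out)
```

reverse → 'gybfdfov'
slice [3:8] → 'fdfov'
slice [0:1] → 'f'

f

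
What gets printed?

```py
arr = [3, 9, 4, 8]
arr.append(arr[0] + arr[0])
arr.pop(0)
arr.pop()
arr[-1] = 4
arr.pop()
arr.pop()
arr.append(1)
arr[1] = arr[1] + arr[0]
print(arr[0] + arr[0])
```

18

append arr[0]+arr[0] = 3+3 = 6 → [3, 9, 4, 8, 6]
pop(0) removes 3 → [9, 4, 8, 6]
pop() removes 6 → [9, 4, 8]
arr[-1] = 4 → [9, 4, 4]
pop() removes 4 → [9, 4]
pop() removes 4 → [9]
append 1 → [9, 1]
arr[1] = arr[1]+arr[0] = 1+9 = 10 → [9, 10]
arr[0]+arr[0] = 9+9 = 18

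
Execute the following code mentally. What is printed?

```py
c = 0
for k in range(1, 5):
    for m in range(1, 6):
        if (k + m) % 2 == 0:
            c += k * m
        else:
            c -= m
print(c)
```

k=1,m=1: even sum, c = 0+1 = 1
k=1,m=2: odd sum, c = 1-2 = -1
k=1,m=3: even sum, c = (-1)+3 = 2
k=1,m=4: odd sum, c = 2-4 = -2
k=1,m=5: even sum, c = (-2)+5 = 3
k=2,m=1: odd sum, c = 3-1 = 2
k=2,m=2: even sum, c = 2+4 = 6
k=2,m=3: odd sum, c = 6-3 = 3
k=2,m=4: even sum, c = 3+8 = 11
k=2,m=5: odd sum, c = 11-5 = 6
k=3,m=1: even sum, c = 6+3 = 9
k=3,m=2: odd sum, c = 9-2 = 7
k=3,m=3: even sum, c = 7+9 = 16
k=3,m=4: odd sum, c = 16-4 = 12
k=3,m=5: even sum, c = 12+15 = 27
k=4,m=1: odd sum, c = 27-1 = 26
k=4,m=2: even sum, c = 26+8 = 34
k=4,m=3: odd sum, c = 34-3 = 31
k=4,m=4: even sum, c = 31+16 = 47
k=4,m=5: odd sum, c = 47-5 = 42

42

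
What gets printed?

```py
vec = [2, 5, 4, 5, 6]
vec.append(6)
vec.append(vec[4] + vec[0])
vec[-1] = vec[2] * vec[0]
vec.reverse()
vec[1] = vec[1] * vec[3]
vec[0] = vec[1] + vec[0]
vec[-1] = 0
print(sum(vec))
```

88

append 6 → [2, 5, 4, 5, 6, 6]
append vec[4]+vec[0] = 6+2 = 8 → [2, 5, 4, 5, 6, 6, 8]
vec[-1] = vec[2]*vec[0] = 4*2 = 8 → [2, 5, 4, 5, 6, 6, 8]
reverse → [8, 6, 6, 5, 4, 5, 2]
vec[1] = vec[1]*vec[3] = 6*5 = 30 → [8, 30, 6, 5, 4, 5, 2]
vec[0] = vec[1]+vec[0] = 30+8 = 38 → [38, 30, 6, 5, 4, 5, 2]
vec[-1] = 0 → [38, 30, 6, 5, 4, 5, 0]
sum = 88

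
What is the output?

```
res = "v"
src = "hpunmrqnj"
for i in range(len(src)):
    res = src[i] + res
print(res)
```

jnqrmnuphv

i=0: prepend 'h' → 'hv'
i=1: prepend 'p' → 'phv'
i=2: prepend 'u' → 'uphv'
i=3: prepend 'n' → 'nuphv'
i=4: prepend 'm' → 'mnuphv'
i=5: prepend 'r' → 'rmnuphv'
i=6: prepend 'q' → 'qrmnuphv'
i=7: prepend 'n' → 'nqrmnuphv'
i=8: prepend 'j' → 'jnqrmnuphv'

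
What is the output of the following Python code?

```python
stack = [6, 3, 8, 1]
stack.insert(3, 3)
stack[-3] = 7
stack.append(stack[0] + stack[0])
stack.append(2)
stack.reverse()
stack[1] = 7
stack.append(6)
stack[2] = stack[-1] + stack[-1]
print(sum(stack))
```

46

insert 3 at 3 → [6, 3, 8, 3, 1]
stack[-3] = 7 → [6, 3, 7, 3, 1]
append stack[0]+stack[0] = 6+6 = 12 → [6, 3, 7, 3, 1, 12]
append 2 → [6, 3, 7, 3, 1, 12, 2]
reverse → [2, 12, 1, 3, 7, 3, 6]
stack[1] = 7 → [2, 7, 1, 3, 7, 3, 6]
append 6 → [2, 7, 1, 3, 7, 3, 6, 6]
stack[2] = stack[-1]+stack[-1] = 6+6 = 12 → [2, 7, 12, 3, 7, 3, 6, 6]
sum = 46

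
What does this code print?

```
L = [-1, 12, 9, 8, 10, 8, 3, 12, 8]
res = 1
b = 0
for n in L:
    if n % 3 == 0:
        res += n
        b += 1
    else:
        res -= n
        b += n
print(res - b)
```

-33

n=-1: not %3==0, res = 1-(-1) = 2; b=-1
n=12: %3==0, res = 2+12 = 14; b=0
n=9: %3==0, res = 14+9 = 23; b=1
n=8: not %3==0, res = 23-8 = 15; b=9
n=10: not %3==0, res = 15-10 = 5; b=19
n=8: not %3==0, res = 5-8 = -3; b=27
n=3: %3==0, res = (-3)+3 = 0; b=28
n=12: %3==0, res = 0+12 = 12; b=29
n=8: not %3==0, res = 12-8 = 4; b=37
res-b = 4-37 = -33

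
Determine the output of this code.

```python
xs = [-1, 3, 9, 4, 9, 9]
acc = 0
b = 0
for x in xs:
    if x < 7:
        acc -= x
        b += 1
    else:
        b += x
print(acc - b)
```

-36

x=-1: <7, acc = 0-(-1) = 1; b=1
x=3: <7, acc = 1-3 = -2; b=2
x=9: not <7; b=11
x=4: <7, acc = (-2)-4 = -6; b=12
x=9: not <7; b=21
x=9: not <7; b=30
acc-b = (-6)-30 = -36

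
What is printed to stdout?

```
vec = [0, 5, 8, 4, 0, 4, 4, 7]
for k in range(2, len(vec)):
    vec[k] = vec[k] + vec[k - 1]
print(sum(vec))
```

k=2: vec[2] = 8+5 = 13 → [0, 5, 13, 4, 0, 4, 4, 7]
k=3: vec[3] = 4+13 = 17 → [0, 5, 13, 17, 0, 4, 4, 7]
k=4: vec[4] = 0+17 = 17 → [0, 5, 13, 17, 17, 4, 4, 7]
k=5: vec[5] = 4+17 = 21 → [0, 5, 13, 17, 17, 21, 4, 7]
k=6: vec[6] = 4+21 = 25 → [0, 5, 13, 17, 17, 21, 25, 7]
k=7: vec[7] = 7+25 = 32 → [0, 5, 13, 17, 17, 21, 25, 32]
sum = 130

130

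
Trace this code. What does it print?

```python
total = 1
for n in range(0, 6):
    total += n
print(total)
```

n=0: total = 1+0 = 1
n=1: total = 1+1 = 2
n=2: total = 2+2 = 4
n=3: total = 4+3 = 7
n=4: total = 7+4 = 11
n=5: total = 11+5 = 16

16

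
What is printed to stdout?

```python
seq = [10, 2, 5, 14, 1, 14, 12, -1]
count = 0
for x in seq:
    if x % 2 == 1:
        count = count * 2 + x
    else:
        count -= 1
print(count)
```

-3

x=10: not odd, count = 0-1 = -1
x=2: not odd, count = (-1)-1 = -2
x=5: odd, count = (-2)*2+5 = 1
x=14: not odd, count = 1-1 = 0
x=1: odd, count = 0*2+1 = 1
x=14: not odd, count = 1-1 = 0
x=12: not odd, count = 0-1 = -1
x=-1: odd, count = (-1)*2+(-1) = -3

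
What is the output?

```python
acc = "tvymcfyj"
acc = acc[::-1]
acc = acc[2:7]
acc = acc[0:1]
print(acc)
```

f

reverse → 'jyfcmyvt'
slice [2:7] → 'fcmyv'
slice [0:1] → 'f'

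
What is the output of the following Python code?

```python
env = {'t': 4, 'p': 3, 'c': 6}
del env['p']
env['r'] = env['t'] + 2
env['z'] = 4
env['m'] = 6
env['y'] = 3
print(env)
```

del 'p' → {'t': 4, 'c': 6}
env['r'] = env['t']+2 = 6 → {'t': 4, 'c': 6, 'r': 6}
env['z'] = 4 → {'t': 4, 'c': 6, 'r': 6, 'z': 4}
env['m'] = 6 → {'t': 4, 'c': 6, 'r': 6, 'z': 4, 'm': 6}
env['y'] = 3 → {'t': 4, 'c': 6, 'r': 6, 'z': 4, 'm': 6, 'y': 3}

{'t': 4, 'c': 6, 'r': 6, 'z': 4, 'm': 6, 'y': 3}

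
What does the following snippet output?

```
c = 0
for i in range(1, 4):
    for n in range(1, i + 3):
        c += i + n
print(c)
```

i=1,n=1: c = 0+2 = 2
i=1,n=2: c = 2+3 = 5
i=1,n=3: c = 5+4 = 9
i=2,n=1: c = 9+3 = 12
i=2,n=2: c = 12+4 = 16
i=2,n=3: c = 16+5 = 21
i=2,n=4: c = 21+6 = 27
i=3,n=1: c = 27+4 = 31
i=3,n=2: c = 31+5 = 36
i=3,n=3: c = 36+6 = 42
i=3,n=4: c = 42+7 = 49
i=3,n=5: c = 49+8 = 57

57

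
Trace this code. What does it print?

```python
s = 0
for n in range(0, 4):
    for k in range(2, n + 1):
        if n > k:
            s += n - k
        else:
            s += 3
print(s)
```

n=2,k=2: not 2>2, s = 0+3 = 3
n=3,k=2: 3>2, s = 3+1 = 4
n=3,k=3: not 3>3, s = 4+3 = 7

7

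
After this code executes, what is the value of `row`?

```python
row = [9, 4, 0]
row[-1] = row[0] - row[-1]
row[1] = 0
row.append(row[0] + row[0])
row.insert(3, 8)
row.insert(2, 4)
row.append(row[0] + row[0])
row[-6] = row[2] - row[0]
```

[9, -5, 4, 9, 8, 18, 18]

row[-1] = row[0]-row[-1] = 9-0 = 9 → [9, 4, 9]
row[1] = 0 → [9, 0, 9]
append row[0]+row[0] = 9+9 = 18 → [9, 0, 9, 18]
insert 8 at 3 → [9, 0, 9, 8, 18]
insert 4 at 2 → [9, 0, 4, 9, 8, 18]
append row[0]+row[0] = 9+9 = 18 → [9, 0, 4, 9, 8, 18, 18]
row[-6] = row[2]-row[0] = 4-9 = -5 → [9, -5, 4, 9, 8, 18, 18]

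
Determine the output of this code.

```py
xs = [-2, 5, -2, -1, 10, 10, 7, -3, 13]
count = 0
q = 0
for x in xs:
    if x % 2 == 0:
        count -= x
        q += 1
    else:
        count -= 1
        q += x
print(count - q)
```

x=-2: even, count = 0-(-2) = 2; q=1
x=5: not even, count = 2-1 = 1; q=6
x=-2: even, count = 1-(-2) = 3; q=7
x=-1: not even, count = 3-1 = 2; q=6
x=10: even, count = 2-10 = -8; q=7
x=10: even, count = (-8)-10 = -18; q=8
x=7: not even, count = (-18)-1 = -19; q=15
x=-3: not even, count = (-19)-1 = -20; q=12
x=13: not even, count = (-20)-1 = -21; q=25
count-q = (-21)-25 = -46

-46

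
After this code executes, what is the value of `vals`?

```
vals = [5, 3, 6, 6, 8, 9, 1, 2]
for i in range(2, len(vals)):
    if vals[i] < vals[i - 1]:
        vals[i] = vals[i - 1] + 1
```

[5, 3, 6, 6, 8, 9, 10, 11]

i=2: 6>=3, unchanged → [5, 3, 6, 6, 8, 9, 1, 2]
i=3: 6>=6, unchanged → [5, 3, 6, 6, 8, 9, 1, 2]
i=4: 8>=6, unchanged → [5, 3, 6, 6, 8, 9, 1, 2]
i=5: 9>=8, unchanged → [5, 3, 6, 6, 8, 9, 1, 2]
i=6: 1<9, vals[6] = 9+1 = 10 → [5, 3, 6, 6, 8, 9, 10, 2]
i=7: 2<10, vals[7] = 10+1 = 11 → [5, 3, 6, 6, 8, 9, 10, 11]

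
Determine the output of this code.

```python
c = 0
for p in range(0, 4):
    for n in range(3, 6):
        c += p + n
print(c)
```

p=0,n=3: c = 0+3 = 3
p=0,n=4: c = 3+4 = 7
p=0,n=5: c = 7+5 = 12
p=1,n=3: c = 12+4 = 16
p=1,n=4: c = 16+5 = 21
p=1,n=5: c = 21+6 = 27
p=2,n=3: c = 27+5 = 32
p=2,n=4: c = 32+6 = 38
p=2,n=5: c = 38+7 = 45
p=3,n=3: c = 45+6 = 51
p=3,n=4: c = 51+7 = 58
p=3,n=5: c = 58+8 = 66

66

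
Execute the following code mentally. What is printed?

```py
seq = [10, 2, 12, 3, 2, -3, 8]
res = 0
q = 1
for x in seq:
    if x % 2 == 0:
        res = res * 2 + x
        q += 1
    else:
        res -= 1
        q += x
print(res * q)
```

1380

x=10: even, res = 0*2+10 = 10; q=2
x=2: even, res = 10*2+2 = 22; q=3
x=12: even, res = 22*2+12 = 56; q=4
x=3: not even, res = 56-1 = 55; q=7
x=2: even, res = 55*2+2 = 112; q=8
x=-3: not even, res = 112-1 = 111; q=5
x=8: even, res = 111*2+8 = 230; q=6
res*q = 230*6 = 1380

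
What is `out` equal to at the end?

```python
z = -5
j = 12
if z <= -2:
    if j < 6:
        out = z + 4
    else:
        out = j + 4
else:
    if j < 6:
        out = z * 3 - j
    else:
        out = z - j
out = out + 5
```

z=-5, j=12
z <= -2 is True; j < 6 is False
→ out = j + 4 = 16
out = 16+5 = 21

21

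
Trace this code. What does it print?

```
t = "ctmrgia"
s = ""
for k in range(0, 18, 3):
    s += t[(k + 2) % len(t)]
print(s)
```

mitgcr

k=0: add t[2]='m' → 'm'
k=3: add t[5]='i' → 'mi'
k=6: add t[1]='t' → 'mit'
k=9: add t[4]='g' → 'mitg'
k=12: add t[0]='c' → 'mitgc'
k=15: add t[3]='r' → 'mitgcr'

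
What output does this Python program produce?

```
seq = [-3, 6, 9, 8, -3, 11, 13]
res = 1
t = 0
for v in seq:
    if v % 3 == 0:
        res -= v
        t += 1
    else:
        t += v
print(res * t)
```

v=-3: %3==0, res = 1-(-3) = 4; t=1
v=6: %3==0, res = 4-6 = -2; t=2
v=9: %3==0, res = (-2)-9 = -11; t=3
v=8: not %3==0; t=11
v=-3: %3==0, res = (-11)-(-3) = -8; t=12
v=11: not %3==0; t=23
v=13: not %3==0; t=36
res*t = (-8)*36 = -288

-288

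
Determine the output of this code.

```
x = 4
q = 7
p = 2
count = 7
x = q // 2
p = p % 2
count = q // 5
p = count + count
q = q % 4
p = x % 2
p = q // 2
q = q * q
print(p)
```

x = 7//2 = 3
p = 2%2 = 0
count = 7//5 = 1
p = 1+1 = 2
q = 7%4 = 3
p = 3%2 = 1
p = 3//2 = 1
q = 3*3 = 9

1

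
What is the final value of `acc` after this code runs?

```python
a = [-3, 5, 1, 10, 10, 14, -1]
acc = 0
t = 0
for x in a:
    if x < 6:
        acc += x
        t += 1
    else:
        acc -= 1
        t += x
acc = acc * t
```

-38

x=-3: <6, acc = 0+(-3) = -3; t=1
x=5: <6, acc = (-3)+5 = 2; t=2
x=1: <6, acc = 2+1 = 3; t=3
x=10: not <6, acc = 3-1 = 2; t=13
x=10: not <6, acc = 2-1 = 1; t=23
x=14: not <6, acc = 1-1 = 0; t=37
x=-1: <6, acc = 0+(-1) = -1; t=38
acc*t = (-1)*38 = -38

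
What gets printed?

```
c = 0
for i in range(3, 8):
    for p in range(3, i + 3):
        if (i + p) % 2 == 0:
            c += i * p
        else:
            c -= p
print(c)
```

360

i=3,p=3: even sum, c = 0+9 = 9
i=3,p=4: odd sum, c = 9-4 = 5
i=3,p=5: even sum, c = 5+15 = 20
i=4,p=3: odd sum, c = 20-3 = 17
i=4,p=4: even sum, c = 17+16 = 33
i=4,p=5: odd sum, c = 33-5 = 28
i=4,p=6: even sum, c = 28+24 = 52
i=5,p=3: even sum, c = 52+15 = 67
i=5,p=4: odd sum, c = 67-4 = 63
i=5,p=5: even sum, c = 63+25 = 88
i=5,p=6: odd sum, c = 88-6 = 82
i=5,p=7: even sum, c = 82+35 = 117
i=6,p=3: odd sum, c = 117-3 = 114
i=6,p=4: even sum, c = 114+24 = 138
i=6,p=5: odd sum, c = 138-5 = 133
i=6,p=6: even sum, c = 133+36 = 169
i=6,p=7: odd sum, c = 169-7 = 162
i=6,p=8: even sum, c = 162+48 = 210
i=7,p=3: even sum, c = 210+21 = 231
i=7,p=4: odd sum, c = 231-4 = 227
i=7,p=5: even sum, c = 227+35 = 262
i=7,p=6: odd sum, c = 262-6 = 256
i=7,p=7: even sum, c = 256+49 = 305
i=7,p=8: odd sum, c = 305-8 = 297
i=7,p=9: even sum, c = 297+63 = 360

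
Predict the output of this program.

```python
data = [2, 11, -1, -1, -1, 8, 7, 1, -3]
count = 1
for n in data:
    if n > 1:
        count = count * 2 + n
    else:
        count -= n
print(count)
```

n=2: >1, count = 1*2+2 = 4
n=11: >1, count = 4*2+11 = 19
n=-1: not >1, count = 19-(-1) = 20
n=-1: not >1, count = 20-(-1) = 21
n=-1: not >1, count = 21-(-1) = 22
n=8: >1, count = 22*2+8 = 52
n=7: >1, count = 52*2+7 = 111
n=1: not >1, count = 111-1 = 110
n=-3: not >1, count = 110-(-3) = 113

113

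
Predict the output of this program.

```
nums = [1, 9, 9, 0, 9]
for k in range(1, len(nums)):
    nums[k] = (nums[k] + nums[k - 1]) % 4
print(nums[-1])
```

0

k=1: nums[1] = (9+1)%4 = 2 → [1, 2, 9, 0, 9]
k=2: nums[2] = (9+2)%4 = 3 → [1, 2, 3, 0, 9]
k=3: nums[3] = (0+3)%4 = 3 → [1, 2, 3, 3, 9]
k=4: nums[4] = (9+3)%4 = 0 → [1, 2, 3, 3, 0]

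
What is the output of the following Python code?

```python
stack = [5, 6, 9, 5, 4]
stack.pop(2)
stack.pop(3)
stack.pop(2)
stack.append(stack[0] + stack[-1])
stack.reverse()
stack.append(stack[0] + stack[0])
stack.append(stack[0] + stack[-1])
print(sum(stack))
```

pop(2) removes 9 → [5, 6, 5, 4]
pop(3) removes 4 → [5, 6, 5]
pop(2) removes 5 → [5, 6]
append stack[0]+stack[-1] = 5+6 = 11 → [5, 6, 11]
reverse → [11, 6, 5]
append stack[0]+stack[0] = 11+11 = 22 → [11, 6, 5, 22]
append stack[0]+stack[-1] = 11+22 = 33 → [11, 6, 5, 22, 33]
sum = 77

77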